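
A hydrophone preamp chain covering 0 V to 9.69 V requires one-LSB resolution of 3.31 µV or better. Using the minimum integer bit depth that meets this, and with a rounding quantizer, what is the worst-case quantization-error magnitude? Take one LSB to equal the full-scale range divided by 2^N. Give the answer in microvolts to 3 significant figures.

1.16 µV

Full-scale range = 9.69 V.
9.69 V / 3.31 µV = 2.927e6. Since 2^21 = 2097152 and 2^22 = 4194304, N = 22.
LSB = 9.69 V / 2^22 = 2.3103 µV.
Half an LSB is 1.16 µV.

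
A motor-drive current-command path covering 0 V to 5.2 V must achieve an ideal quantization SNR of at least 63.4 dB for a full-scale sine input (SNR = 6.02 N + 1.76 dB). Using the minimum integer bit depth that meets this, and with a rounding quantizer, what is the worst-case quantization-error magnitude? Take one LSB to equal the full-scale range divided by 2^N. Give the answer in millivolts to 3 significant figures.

1.27 mV

Full-scale range = 5.2 V.
N ≥ (63.4 − 1.76)/6.02 = 10.239 → N_min = 11.
LSB = 5.2 V ÷ 2^11 = 5.2/2048 V = 2.5391 mV.
Max error for round-to-nearest is LSB/2 = 1.27 mV.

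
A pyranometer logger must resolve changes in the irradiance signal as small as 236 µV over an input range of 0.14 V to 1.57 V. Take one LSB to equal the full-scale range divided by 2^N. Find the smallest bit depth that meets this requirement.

13 bits

Span: 1.57 V − (0.14 V) = 1.43 V.
Required number of levels: 1.43/236 µV = 6059.3; smallest N with 2^N ≥ that is 13.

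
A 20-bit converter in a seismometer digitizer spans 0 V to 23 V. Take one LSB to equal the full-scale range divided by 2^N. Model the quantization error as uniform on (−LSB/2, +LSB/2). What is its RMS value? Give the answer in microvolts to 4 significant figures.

V_FS = 23 V.
Step size = 23/1048576 V = 21.9345 µV.
RMS of a uniform error over width LSB is LSB/√12 = 6.332 µV.

6.332 µV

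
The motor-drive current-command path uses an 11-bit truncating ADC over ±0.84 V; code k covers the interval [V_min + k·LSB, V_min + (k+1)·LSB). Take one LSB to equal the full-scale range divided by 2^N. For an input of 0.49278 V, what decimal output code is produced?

Full-scale range = 0.84 V − (-0.84 V) = 1.68 V. LSB = 1.68 V / 2^11 ≈ 0.8203 mV.
V_in − V_min = 0.49278 − (-0.84) = 1.33278 V.
Divide by LSB: 1.33278 × 2048/1.68 = 1624.7223.
Truncating gives code 1624.

1624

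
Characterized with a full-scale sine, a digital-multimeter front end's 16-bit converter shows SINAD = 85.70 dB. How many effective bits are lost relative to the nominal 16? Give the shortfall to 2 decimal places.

2.06 bits

N_eff = (85.70 − 1.76)/6.02 = 13.9435 bits.
Lost resolution: 16 − 13.9435 = 2.0565 bits.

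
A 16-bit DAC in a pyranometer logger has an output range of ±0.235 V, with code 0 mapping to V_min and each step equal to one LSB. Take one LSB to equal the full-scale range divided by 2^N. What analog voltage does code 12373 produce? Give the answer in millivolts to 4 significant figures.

-146.3 mV

Span: 0.235 V − (-0.235 V) = 0.47 V. LSB = 0.47 V / 2^16.
Output = V_min + (12373/65536) × range = -0.235 + 0.188797 × 0.47 V
      = -0.235 V + 0.0887346 V = -0.146265 V.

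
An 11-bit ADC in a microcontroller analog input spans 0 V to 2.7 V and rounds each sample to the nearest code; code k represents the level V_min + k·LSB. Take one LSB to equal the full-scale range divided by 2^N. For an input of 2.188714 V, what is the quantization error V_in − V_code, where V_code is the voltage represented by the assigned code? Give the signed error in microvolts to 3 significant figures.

+237 µV

Full-scale range = 2.7 V. LSB = 2.7 V / 2^11 ≈ 1.318 mV.
(V_in − V_min)/LSB = (2.188714 − (0)) × 2048/2.7 = 1660.1801 → nearest code k = 1660.
Reconstructed level: 0 + 1660 × 2.7/2048 V = 2.188476563 V.
e = 2.188714 − (2.188476563) = +237 µV.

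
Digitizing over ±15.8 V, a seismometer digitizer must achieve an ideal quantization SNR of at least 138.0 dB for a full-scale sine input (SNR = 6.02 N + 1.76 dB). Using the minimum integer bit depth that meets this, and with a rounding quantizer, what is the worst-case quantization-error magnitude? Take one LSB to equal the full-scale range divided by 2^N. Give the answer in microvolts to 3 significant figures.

Range = 15.8 − (-15.8) = 31.6 V.
Required N = ⌈(138.0 − 1.76)/6.02⌉ = ⌈22.631⌉ = 23.
LSB = 31.6 V / 2^23 = 3.7670 µV.
Half an LSB is 1.88 µV.

1.88 µV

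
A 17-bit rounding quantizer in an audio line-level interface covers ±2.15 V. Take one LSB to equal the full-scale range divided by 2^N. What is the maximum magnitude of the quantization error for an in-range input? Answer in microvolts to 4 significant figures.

Span: 2.15 V − (-2.15 V) = 4.3 V.
Step size = 4.3/131072 V = 32.8064 µV.
Worst-case error for round-to-nearest is half an LSB: 16.40 µV.

16.40 µV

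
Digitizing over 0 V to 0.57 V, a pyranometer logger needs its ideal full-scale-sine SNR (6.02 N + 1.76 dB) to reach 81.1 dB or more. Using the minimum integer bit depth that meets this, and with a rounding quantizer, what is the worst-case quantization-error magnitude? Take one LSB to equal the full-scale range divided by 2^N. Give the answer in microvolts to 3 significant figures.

17.4 µV

Span = 0.57 V.
Solving 6.02 N ≥ 81.1 − 1.76: N ≥ 13.179. Round up → N = 14.
Step size = 0.57/16384 V = 34.790 µV.
|e|_max = LSB/2 = 17.4 µV.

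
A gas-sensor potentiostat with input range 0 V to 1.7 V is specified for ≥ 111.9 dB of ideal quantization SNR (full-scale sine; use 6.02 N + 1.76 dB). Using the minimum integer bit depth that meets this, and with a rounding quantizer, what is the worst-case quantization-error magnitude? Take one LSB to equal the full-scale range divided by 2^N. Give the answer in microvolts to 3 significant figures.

1.62 µV

Range is 1.7 V.
6.02 N + 1.76 ≥ 111.9 gives N ≥ 18.296, so the minimum integer is 19.
Step size = 1.7/524288 V = 3.2425 µV.
|e|_max = LSB/2 = 1.62 µV.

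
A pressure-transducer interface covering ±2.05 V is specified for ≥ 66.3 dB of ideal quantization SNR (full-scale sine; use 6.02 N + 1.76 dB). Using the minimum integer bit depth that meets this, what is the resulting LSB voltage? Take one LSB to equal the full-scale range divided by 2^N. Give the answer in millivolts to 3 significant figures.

The full-scale span is 2.05 − (-2.05) = 4.1 V.
6.02 N + 1.76 ≥ 66.3 gives N ≥ 10.721, so the minimum integer is 11.
LSB = 4.1 V / 2^11 = 2.00 mV.

2.00 mV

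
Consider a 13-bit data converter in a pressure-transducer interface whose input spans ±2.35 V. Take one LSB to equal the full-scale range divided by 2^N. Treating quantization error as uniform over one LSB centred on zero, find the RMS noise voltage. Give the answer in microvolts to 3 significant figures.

Span: 2.35 V − (-2.35 V) = 4.7 V.
One LSB is 4.7 V / 8192 = 0.57373 mV.
For a uniform distribution on [−LSB/2, +LSB/2], V_rms = LSB/√12 = 0.57373 mV/3.4641 = 166 µV.

166 µV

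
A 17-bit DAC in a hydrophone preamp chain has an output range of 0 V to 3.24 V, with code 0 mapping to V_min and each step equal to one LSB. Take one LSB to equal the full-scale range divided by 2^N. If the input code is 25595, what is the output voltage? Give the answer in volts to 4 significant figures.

Full-scale range = 3.24 V. LSB = 3.24 V / 2^17.
V_out = V_min + code × LSB = 0 V + 25595 × 3.24 V / 131072
      = 0 + 0.632689 = 0.632689 V.

0.6327 V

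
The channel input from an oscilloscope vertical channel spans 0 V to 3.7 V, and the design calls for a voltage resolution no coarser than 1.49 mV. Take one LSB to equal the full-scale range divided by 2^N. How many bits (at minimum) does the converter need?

12 bits

V_FS = 3.7 V.
Required number of levels: 3.7/1.49 mV = 2483.2; smallest N with 2^N ≥ that is 12.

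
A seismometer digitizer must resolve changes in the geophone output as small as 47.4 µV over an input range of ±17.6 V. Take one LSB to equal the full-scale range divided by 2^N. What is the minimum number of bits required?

The full-scale span is 17.6 − (-17.6) = 35.2 V.
Need 2^N ≥ 35.2 V / 47.4 µV = 742600 → N_min = 20.

20 bits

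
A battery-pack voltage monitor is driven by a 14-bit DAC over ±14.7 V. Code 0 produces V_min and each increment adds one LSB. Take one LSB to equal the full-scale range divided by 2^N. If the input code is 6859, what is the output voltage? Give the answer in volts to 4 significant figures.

Full-scale range = 14.7 V − (-14.7 V) = 29.4 V. LSB = 29.4 V / 2^14.
Output = V_min + (6859/16384) × range = -14.7 + 0.418640 × 29.4 V
      = -14.7 + 12.3080 = -2.39198 V.

-2.392 V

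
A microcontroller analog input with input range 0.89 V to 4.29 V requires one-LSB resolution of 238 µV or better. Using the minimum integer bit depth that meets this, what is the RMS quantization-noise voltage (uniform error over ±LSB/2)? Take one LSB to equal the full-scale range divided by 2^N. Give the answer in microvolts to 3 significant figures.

59.9 µV

Span: 4.29 V − (0.89 V) = 3.4 V.
3.4 V / 238 µV = 14290. Since 2^13 = 8192 and 2^14 = 16384, N = 14.
LSB = 3.4 V / 2^14 = 207.52 µV.
σ_q = LSB/√12 = 207.52 µV/3.4641 = 59.9 µV.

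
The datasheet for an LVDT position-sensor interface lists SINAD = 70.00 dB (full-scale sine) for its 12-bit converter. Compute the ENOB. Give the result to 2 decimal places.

ENOB = (70.00 − 1.76)/6.02 = 11.3355 bits.

11.34 bits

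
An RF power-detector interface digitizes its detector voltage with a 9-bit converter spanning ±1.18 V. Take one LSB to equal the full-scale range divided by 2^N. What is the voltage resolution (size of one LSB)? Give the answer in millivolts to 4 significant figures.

Span: 1.18 V − (-1.18 V) = 2.36 V.
Number of codes = 2^9 = 512.
One LSB is 2.36 V / 512 = 4.609 mV.

4.609 mV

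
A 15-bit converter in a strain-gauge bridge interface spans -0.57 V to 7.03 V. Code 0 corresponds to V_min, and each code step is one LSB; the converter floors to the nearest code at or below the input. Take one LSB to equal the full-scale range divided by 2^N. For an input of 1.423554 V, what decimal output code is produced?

8595

Span: 7.03 V − (-0.57 V) = 7.6 V. LSB = 7.6 V / 2^15 ≈ 231.9 µV.
(V_in − V_min) × 2^15/range = (1.423554 − (-0.57)) × 32768/7.6 = 8595.365.
Floor → code = 8595.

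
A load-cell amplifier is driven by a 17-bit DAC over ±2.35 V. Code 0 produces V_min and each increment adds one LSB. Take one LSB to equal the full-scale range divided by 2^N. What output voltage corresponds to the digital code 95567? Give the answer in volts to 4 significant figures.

Full-scale range = 2.35 V − (-2.35 V) = 4.7 V. LSB = 4.7 V / 2^17.
V_out = -2.35 + 95567 × (4.7/131072) V
      = -2.35 V + 3.42686 V = 1.07686 V.

1.077 V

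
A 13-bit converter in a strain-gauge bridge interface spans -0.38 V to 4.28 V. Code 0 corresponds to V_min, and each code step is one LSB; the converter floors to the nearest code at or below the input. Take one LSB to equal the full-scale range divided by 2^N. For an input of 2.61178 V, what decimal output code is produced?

5259

Range = 4.28 − (-0.38) = 4.66 V. LSB = 4.66 V / 2^13 ≈ 0.5688 mV.
code = ⌊(V_in − V_min)/LSB⌋ = ⌊(V_in − V_min) × 2^13 / range⌋
     = ⌊(2.61178 − (-0.38)) × 8192 / 4.66⌋ = ⌊2.99178 × 8192/4.66⌋
     = ⌊5259.369⌋ = 5259.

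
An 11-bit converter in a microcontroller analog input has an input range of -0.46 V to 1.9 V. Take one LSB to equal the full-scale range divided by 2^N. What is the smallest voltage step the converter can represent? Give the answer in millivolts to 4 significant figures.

1.152 mV

Full-scale range = 1.9 V − (-0.46 V) = 2.36 V.
2^11 = 2048 levels.
LSB = 2.36 V ÷ 2^11 = 2.36/2048 V = 1.152 mV.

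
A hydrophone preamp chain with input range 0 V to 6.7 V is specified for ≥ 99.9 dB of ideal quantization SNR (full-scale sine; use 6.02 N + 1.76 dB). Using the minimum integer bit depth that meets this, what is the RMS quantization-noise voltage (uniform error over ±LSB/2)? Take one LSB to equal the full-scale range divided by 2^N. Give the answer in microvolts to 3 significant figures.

14.8 µV

V_FS = 6.7 V.
Required N = ⌈(99.9 − 1.76)/6.02⌉ = ⌈16.302⌉ = 17.
LSB = 6.7 V ÷ 2^17 = 6.7/131072 V = 51.117 µV.
σ_q = LSB/√12 = 51.117 µV/3.4641 = 14.8 µV.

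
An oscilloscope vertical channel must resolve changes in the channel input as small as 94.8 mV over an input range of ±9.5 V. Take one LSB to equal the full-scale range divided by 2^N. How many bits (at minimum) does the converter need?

The full-scale span is 9.5 − (-9.5) = 19 V.
19 V / 94.8 mV = 200.4. Since 2^7 = 128 and 2^8 = 256, N = 8.

8 bits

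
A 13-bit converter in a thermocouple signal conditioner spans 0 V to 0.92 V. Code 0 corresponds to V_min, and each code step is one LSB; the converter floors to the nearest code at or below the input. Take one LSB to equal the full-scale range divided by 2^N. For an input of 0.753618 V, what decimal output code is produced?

6710

V_FS = 0.92 V. LSB = 0.92 V / 2^13 ≈ 112.3 µV.
(V_in − V_min) × 2^13/range = (0.753618 − (0)) × 8192/0.92 = 6710.477.
Floor → code = 6710.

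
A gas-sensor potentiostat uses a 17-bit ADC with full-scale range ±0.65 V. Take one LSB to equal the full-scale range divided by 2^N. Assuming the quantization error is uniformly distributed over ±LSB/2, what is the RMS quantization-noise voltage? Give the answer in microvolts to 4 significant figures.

2.863 µV

Range = 0.65 − (-0.65) = 1.3 V.
Step size = 1.3/131072 V = 9.91821 µV.
V_rms = LSB/√12 = 9.91821 µV / √12 = 2.863 µV.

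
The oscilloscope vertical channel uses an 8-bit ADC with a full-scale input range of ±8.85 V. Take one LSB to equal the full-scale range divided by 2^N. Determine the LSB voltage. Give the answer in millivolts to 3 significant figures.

69.1 mV

The full-scale span is 8.85 − (-8.85) = 17.7 V.
Number of codes = 2^8 = 256.
LSB = 17.7 V ÷ 2^8 = 17.7/256 V = 69.1 mV.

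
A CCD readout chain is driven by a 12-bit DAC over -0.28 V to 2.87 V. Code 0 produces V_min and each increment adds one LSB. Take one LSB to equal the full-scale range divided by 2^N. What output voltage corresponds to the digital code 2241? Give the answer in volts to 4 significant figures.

1.443 V

Range = 2.87 − (-0.28) = 3.15 V. LSB = 3.15 V / 2^12.
V_out = V_min + code × LSB = -0.28 V + 2241 × 3.15 V / 4096
      = -0.28 + 1.72343 = 1.44343 V.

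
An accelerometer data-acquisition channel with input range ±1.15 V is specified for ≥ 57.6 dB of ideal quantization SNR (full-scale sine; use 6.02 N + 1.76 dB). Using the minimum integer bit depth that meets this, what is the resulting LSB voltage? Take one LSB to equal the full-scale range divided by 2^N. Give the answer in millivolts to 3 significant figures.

2.25 mV

Full-scale range = 1.15 V − (-1.15 V) = 2.3 V.
6.02 N + 1.76 ≥ 57.6 gives N ≥ 9.276, so the minimum integer is 10.
Step size = 2.3/1024 V = 2.25 mV.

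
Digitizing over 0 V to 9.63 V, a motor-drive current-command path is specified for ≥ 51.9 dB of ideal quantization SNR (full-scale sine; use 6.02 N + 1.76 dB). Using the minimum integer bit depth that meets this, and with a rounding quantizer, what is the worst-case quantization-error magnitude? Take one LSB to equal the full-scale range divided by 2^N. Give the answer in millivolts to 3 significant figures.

Range is 9.63 V.
6.02 N + 1.76 ≥ 51.9 gives N ≥ 8.329, so the minimum integer is 9.
One LSB is 9.63 V / 512 = 18.809 mV.
Max error for round-to-nearest is LSB/2 = 9.40 mV.

9.40 mV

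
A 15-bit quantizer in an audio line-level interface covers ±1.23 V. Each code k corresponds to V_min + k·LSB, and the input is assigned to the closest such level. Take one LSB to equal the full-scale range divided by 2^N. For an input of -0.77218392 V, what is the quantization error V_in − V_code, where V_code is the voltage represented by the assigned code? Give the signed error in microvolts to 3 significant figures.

+19.4 µV

Range = 1.23 − (-1.23) = 2.46 V. LSB = 2.46 V / 2^15 ≈ 75.07 µV.
(-0.77218392 − (-1.23)) / LSB = 0.45781608 × 32768/2.46 = 6098.2591. Nearest integer: k = 6098.
Reconstructed level: -1.23 + 6098 × 2.46/32768 V = -0.77220336914 V.
Error = V_in − V_code = -0.77218392 − (-0.77220336914) = +19.4 µV.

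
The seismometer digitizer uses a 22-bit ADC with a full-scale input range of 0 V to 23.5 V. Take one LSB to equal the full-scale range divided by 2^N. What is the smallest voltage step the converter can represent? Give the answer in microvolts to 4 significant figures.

5.603 µV

Full-scale range = 23.5 V.
There are 2^22 = 4194304 steps.
LSB = 23.5 V / 2^22 = 5.603 µV.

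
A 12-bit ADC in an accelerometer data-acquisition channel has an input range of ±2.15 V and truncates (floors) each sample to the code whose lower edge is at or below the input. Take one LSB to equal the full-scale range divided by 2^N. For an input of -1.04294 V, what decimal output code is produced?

1054

The full-scale span is 2.15 − (-2.15) = 4.3 V. LSB = 4.3 V / 2^12 ≈ 1.050 mV.
(V_in − V_min) × 2^12/range = (-1.04294 − (-2.15)) × 4096/4.3 = 1054.539.
Floor → code = 1054.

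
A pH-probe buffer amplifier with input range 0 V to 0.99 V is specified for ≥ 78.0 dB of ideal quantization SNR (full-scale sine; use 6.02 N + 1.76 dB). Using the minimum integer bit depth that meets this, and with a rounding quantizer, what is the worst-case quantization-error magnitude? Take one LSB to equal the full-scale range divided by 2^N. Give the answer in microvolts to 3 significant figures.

60.4 µV

V_FS = 0.99 V.
Solving 6.02 N ≥ 78.0 − 1.76: N ≥ 12.664. Round up → N = 13.
One LSB is 0.99 V / 8192 = 120.85 µV.
Half an LSB is 60.4 µV.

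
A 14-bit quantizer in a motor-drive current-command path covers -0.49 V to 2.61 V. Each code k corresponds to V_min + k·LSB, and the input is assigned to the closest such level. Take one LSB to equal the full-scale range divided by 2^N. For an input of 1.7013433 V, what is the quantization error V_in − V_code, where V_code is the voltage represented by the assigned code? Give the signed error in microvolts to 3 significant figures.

Full-scale range = 2.61 V − (-0.49 V) = 3.1 V. LSB = 3.1 V / 2^14 ≈ 189.2 µV.
(1.7013433 − (-0.49)) / LSB = 2.1913433 × 16384/3.1 = 11581.6028. Nearest integer: k = 11582.
Reconstructed level: -0.49 + 11582 × 3.1/16384 V = 1.7014184570 V.
e = 1.7013433 − (1.7014184570) = −75.2 µV.

−75.2 µV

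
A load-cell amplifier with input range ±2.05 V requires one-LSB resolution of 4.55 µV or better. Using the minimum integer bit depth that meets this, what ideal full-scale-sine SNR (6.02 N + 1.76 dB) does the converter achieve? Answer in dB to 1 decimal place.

Range = 2.05 − (-2.05) = 4.1 V.
Need 2^N ≥ 4.1 V / 4.55 µV = 901100 → N_min = 20.
Ideal SNR at N = 20: 6.02·20 + 1.76 = 122.2 dB.

122.2 dB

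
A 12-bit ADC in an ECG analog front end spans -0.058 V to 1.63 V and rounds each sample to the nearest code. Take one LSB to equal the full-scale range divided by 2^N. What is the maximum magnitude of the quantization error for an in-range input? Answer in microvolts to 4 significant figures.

206.1 µV

Full-scale range = 1.63 V − (-0.058 V) = 1.688 V.
LSB = 1.688 V ÷ 2^12 = 1.688/4096 V = 412.109 µV.
A rounding quantizer has |error| ≤ LSB/2 = 206.1 µV.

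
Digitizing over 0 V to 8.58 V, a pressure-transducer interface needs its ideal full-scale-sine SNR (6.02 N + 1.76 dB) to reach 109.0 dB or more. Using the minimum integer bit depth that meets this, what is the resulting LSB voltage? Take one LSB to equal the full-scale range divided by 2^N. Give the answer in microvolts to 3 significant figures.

Full-scale range = 8.58 V.
Solving 6.02 N ≥ 109.0 − 1.76: N ≥ 17.814. Round up → N = 18.
LSB = 8.58 V ÷ 2^18 = 8.58/262144 V = 32.7 µV.

32.7 µV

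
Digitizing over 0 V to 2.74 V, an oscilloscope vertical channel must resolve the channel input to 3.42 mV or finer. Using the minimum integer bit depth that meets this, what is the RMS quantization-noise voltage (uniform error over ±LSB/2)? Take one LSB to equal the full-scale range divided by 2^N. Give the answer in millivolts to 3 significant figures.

0.772 mV

Span = 2.74 V.
Levels needed ≥ 2.74/3.42 mV = 801.2. 2^10 = 1024 suffices, so N_min = 10.
LSB = 2.74 V / 2^10 = 2.6758 mV.
V_rms = LSB/√12 = 0.772 mV.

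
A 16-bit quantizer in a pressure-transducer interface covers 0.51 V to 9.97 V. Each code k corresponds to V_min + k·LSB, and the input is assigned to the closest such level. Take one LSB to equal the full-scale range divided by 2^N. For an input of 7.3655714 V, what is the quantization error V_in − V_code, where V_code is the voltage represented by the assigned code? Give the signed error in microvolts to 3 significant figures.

+45.0 µV

Range = 9.97 − (0.51) = 9.46 V. LSB = 9.46 V / 2^16 ≈ 144.3 µV.
(V_in − V_min)/LSB = (7.3655714 − (0.51)) × 65536/9.46 = 47493.3116 → nearest code k = 47493.
V_code = V_min + k × range/2^16 = 0.51 + 47493 × 9.46/65536 = 7.3655264282 V.
V_in − V_code = 7.3655714 − (7.3655264282) = +45.0 µV.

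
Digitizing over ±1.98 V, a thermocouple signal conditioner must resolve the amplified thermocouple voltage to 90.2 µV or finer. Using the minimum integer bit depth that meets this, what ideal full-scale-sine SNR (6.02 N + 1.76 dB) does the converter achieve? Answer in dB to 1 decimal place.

98.1 dB

Full-scale range = 1.98 V − (-1.98 V) = 3.96 V.
Levels needed ≥ 3.96/90.2 µV = 43900. 2^16 = 65536 suffices, so N_min = 16.
SNR = 6.02 × 16 + 1.76 = 98.08 dB.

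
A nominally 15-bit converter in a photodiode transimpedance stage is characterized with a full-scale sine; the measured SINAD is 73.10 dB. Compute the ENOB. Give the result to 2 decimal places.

(73.10 − 1.76) / 6.02 = 71.34/6.02 = 11.8505 effective bits.

11.85 bits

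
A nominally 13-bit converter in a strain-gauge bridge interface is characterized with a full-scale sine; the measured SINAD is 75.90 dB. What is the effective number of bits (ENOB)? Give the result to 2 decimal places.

12.32 bits

ENOB = (SINAD − 1.76) / 6.02 = (75.90 − 1.76) / 6.02 = 74.14 / 6.02 = 12.3156.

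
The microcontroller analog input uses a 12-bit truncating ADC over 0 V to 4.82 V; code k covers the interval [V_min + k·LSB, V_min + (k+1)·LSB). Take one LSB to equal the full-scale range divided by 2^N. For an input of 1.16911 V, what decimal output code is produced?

Range is 4.82 V. LSB = 4.82 V / 2^12 ≈ 1.177 mV.
V_in − V_min = 1.16911 − (0) = 1.16911 V.
Divide by LSB: 1.16911 × 4096/4.82 = 993.5009.
Truncating gives code 993.

993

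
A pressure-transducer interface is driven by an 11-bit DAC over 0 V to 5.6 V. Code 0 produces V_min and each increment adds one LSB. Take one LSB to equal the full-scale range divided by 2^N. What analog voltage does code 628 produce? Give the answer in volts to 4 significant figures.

1.717 V

Span = 5.6 V. LSB = 5.6 V / 2^11.
V_out = 0 + 628 × (5.6/2048) V
      = 0 + 1.71719 = 1.71719 V.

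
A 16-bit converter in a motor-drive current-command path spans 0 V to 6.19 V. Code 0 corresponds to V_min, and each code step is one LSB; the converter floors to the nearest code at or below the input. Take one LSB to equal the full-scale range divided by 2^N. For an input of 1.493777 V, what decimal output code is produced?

15815

Range is 6.19 V. LSB = 6.19 V / 2^16 ≈ 94.45 µV.
code = ⌊(V_in − V_min)/LSB⌋ = ⌊(V_in − V_min) × 2^16 / range⌋
     = ⌊(1.493777 − (0)) × 65536 / 6.19⌋ = ⌊1.493777 × 65536/6.19⌋
     = ⌊15815.213⌋ = 15815.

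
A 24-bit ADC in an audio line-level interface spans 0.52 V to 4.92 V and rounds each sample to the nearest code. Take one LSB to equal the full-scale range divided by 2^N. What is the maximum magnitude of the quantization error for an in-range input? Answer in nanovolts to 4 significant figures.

131.1 nV

Full-scale range = 4.92 V − (0.52 V) = 4.4 V.
LSB = 4.4 V / 2^24 = 262.260 nV.
A rounding quantizer has |error| ≤ LSB/2 = 131.1 nV.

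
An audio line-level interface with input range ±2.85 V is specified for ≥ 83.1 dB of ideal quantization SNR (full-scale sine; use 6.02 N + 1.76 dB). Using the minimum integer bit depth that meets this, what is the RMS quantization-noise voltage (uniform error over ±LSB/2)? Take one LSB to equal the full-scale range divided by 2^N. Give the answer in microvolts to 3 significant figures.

The full-scale span is 2.85 − (-2.85) = 5.7 V.
N ≥ (83.1 − 1.76)/6.02 = 13.512 → N_min = 14.
LSB = 5.7 V / 2^14 = 347.90 µV.
V_rms = LSB/√12 = 100 µV.

100 µV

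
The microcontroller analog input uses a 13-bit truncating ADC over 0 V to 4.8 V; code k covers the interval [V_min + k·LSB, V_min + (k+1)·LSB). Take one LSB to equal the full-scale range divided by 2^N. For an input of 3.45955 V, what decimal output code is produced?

Full-scale range = 4.8 V. LSB = 4.8 V / 2^13 ≈ 0.5859 mV.
code = ⌊(V_in − V_min)/LSB⌋ = ⌊(V_in − V_min) × 2^13 / range⌋
     = ⌊(3.45955 − (0)) × 8192 / 4.8⌋ = ⌊3.45955 × 8192/4.8⌋
     = ⌊5904.299⌋ = 5904.

5904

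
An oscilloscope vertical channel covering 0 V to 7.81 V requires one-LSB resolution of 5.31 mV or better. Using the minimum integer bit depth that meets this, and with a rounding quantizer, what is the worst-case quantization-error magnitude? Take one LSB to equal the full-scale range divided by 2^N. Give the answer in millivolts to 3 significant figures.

V_FS = 7.81 V.
Required number of levels: 7.81/5.31 mV = 1470.8; smallest N with 2^N ≥ that is 11.
One LSB is 7.81 V / 2048 = 3.8135 mV.
Half an LSB is 1.91 mV.

1.91 mV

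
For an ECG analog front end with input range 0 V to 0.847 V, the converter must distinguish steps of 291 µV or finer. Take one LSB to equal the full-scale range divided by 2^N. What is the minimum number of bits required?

12 bits

Span = 0.847 V.
Required number of levels: 0.847/291 µV = 2910.7; smallest N with 2^N ≥ that is 12.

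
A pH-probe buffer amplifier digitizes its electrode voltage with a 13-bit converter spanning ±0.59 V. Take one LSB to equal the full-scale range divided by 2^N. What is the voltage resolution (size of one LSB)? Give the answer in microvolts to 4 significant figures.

144.0 µV

Range = 0.59 − (-0.59) = 1.18 V.
2^13 = 8192 levels.
LSB = 1.18 V / 2^13 = 144.0 µV.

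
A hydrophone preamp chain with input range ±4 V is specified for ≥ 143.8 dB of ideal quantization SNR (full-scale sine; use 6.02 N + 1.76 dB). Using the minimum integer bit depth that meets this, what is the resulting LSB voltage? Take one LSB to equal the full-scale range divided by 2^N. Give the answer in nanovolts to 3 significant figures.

477 nV

Range = 4 − (-4) = 8 V.
6.02 N + 1.76 ≥ 143.8 gives N ≥ 23.595, so the minimum integer is 24.
One LSB is 8 V / 16777216 = 477 nV.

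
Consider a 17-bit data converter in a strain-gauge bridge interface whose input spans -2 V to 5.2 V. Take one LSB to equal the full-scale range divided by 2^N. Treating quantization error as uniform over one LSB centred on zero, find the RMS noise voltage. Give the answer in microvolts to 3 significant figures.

15.9 µV

Full-scale range = 5.2 V − (-2 V) = 7.2 V.
Step size = 7.2/131072 V = 54.932 µV.
For a uniform distribution on [−LSB/2, +LSB/2], V_rms = LSB/√12 = 54.932 µV/3.4641 = 15.9 µV.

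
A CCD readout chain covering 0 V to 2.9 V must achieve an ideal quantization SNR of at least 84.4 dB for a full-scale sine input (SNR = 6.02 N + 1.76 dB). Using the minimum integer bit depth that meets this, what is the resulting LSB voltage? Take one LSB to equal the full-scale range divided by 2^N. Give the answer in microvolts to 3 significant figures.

177 µV

Span = 2.9 V.
N ≥ (84.4 − 1.76)/6.02 = 13.728 → N_min = 14.
One LSB is 2.9 V / 16384 = 177 µV.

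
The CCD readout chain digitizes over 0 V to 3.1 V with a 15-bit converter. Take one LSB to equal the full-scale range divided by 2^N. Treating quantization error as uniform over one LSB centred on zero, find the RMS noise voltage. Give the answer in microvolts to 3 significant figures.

27.3 µV

Full-scale range = 3.1 V.
LSB = 3.1 V / 2^15 = 94.604 µV.
For a uniform distribution on [−LSB/2, +LSB/2], V_rms = LSB/√12 = 94.604 µV/3.4641 = 27.3 µV.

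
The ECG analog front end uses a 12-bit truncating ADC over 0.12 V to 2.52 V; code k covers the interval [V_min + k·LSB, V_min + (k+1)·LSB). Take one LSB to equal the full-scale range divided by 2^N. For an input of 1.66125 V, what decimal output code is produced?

Span: 2.52 V − (0.12 V) = 2.4 V. LSB = 2.4 V / 2^12 ≈ 0.5859 mV.
(V_in − V_min) × 2^12/range = (1.66125 − (0.12)) × 4096/2.4 = 2630.400.
Floor → code = 2630.

2630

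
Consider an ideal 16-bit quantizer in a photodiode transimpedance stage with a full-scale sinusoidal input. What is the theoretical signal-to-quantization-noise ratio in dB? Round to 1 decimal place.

6.02(16) + 1.76 = 96.32 + 1.76 = 98.08 dB.

98.1 dB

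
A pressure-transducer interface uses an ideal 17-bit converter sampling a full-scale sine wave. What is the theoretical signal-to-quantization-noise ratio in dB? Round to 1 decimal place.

For an ideal N-bit converter with full-scale sine input, SNR = 6.02 N + 1.76 dB. SNR = 6.02 × 17 + 1.76 = 102.34 + 1.76 = 104.10 dB.

104.1 dB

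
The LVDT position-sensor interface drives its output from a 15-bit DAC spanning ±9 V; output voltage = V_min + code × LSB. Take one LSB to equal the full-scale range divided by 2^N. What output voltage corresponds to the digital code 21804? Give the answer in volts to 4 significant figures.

2.977 V

The full-scale span is 9 − (-9) = 18 V. LSB = 18 V / 2^15.
V_out = V_min + code × LSB = -9 V + 21804 × 18 V / 32768
      = -9 + 11.9773 = 2.97729 V.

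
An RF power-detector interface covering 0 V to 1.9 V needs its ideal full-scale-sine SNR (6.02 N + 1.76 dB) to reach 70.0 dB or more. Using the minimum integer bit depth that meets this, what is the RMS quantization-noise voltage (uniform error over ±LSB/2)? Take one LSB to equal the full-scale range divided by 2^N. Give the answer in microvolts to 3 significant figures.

Span = 1.9 V.
6.02 N + 1.76 ≥ 70.0 gives N ≥ 11.336, so the minimum integer is 12.
LSB = 1.9 V / 2^12 = 463.87 µV.
RMS noise = LSB/√12 = 134 µV.

134 µV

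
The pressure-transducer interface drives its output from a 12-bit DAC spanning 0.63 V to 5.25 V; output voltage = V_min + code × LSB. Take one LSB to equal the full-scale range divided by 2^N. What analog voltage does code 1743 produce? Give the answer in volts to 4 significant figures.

2.596 V

Span: 5.25 V − (0.63 V) = 4.62 V. LSB = 4.62 V / 2^12.
Output = V_min + (1743/4096) × range = 0.63 + 0.425537 × 4.62 V
      = 0.63 + 1.96598 = 2.59598 V.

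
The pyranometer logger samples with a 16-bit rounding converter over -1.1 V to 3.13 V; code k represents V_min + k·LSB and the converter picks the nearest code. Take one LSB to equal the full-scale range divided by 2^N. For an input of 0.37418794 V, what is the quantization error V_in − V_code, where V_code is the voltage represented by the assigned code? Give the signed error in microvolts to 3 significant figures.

Full-scale range = 3.13 V − (-1.1 V) = 4.23 V. LSB = 4.23 V / 2^16 ≈ 64.54 µV.
(V_in − V_min)/LSB = (0.37418794 − (-1.1)) × 65536/4.23 = 22839.8063 → nearest code k = 22840.
Reconstructed level: -1.1 + 22840 × 4.23/65536 V = 0.37420043945 V.
Error = V_in − V_code = 0.37418794 − (0.37420043945) = −12.5 µV.

−12.5 µV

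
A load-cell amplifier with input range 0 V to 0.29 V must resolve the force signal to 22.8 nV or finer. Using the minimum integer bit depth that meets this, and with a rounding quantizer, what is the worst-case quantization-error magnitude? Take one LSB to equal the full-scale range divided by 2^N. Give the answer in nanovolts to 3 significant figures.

8.64 nV

Span = 0.29 V.
Need 2^N ≥ 0.29 V / 22.8 nV = 1.272e7 → N_min = 24.
LSB = 0.29 V ÷ 2^24 = 0.29/16777216 V = 17.285 nV.
Half an LSB is 8.64 nV.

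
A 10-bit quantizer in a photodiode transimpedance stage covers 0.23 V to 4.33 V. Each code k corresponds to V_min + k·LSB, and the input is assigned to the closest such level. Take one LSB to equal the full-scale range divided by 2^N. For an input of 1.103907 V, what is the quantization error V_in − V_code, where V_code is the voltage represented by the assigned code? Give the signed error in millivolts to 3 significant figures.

+1.06 mV

Span: 4.33 V − (0.23 V) = 4.1 V. LSB = 4.1 V / 2^10 ≈ 4.004 mV.
Position in LSBs: (1.103907 − (0.23)) × 1024/4.1 = 218.2636; rounding gives k = 218.
Reconstructed level: 0.23 + 218 × 4.1/1024 V = 1.102851563 V.
V_in − V_code = 1.103907 − (1.102851563) = +1.06 mV.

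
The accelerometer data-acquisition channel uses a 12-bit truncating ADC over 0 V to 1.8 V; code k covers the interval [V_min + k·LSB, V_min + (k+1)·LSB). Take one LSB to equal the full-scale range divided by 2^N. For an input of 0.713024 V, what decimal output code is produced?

1622

Span = 1.8 V. LSB = 1.8 V / 2^12 ≈ 439.5 µV.
(V_in − V_min) × 2^12/range = (0.713024 − (0)) × 4096/1.8 = 1622.526.
Floor → code = 1622.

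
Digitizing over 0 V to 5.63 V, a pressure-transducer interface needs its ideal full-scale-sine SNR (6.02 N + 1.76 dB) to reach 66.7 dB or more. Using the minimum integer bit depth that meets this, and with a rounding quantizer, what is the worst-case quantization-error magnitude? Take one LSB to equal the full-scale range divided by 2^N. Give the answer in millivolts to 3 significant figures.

1.37 mV

V_FS = 5.63 V.
N ≥ (66.7 − 1.76)/6.02 = 10.787 → N_min = 11.
Step size = 5.63/2048 V = 2.7490 mV.
Half an LSB is 1.37 mV.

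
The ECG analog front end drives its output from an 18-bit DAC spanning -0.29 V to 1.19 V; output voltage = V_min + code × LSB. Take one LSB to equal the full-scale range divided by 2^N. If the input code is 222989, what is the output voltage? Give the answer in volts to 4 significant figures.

Range = 1.19 − (-0.29) = 1.48 V. LSB = 1.48 V / 2^18.
V_out = -0.29 + 222989 × (1.48/262144) V
      = -0.29 V + 1.25894 V = 0.968941 V.

0.9689 V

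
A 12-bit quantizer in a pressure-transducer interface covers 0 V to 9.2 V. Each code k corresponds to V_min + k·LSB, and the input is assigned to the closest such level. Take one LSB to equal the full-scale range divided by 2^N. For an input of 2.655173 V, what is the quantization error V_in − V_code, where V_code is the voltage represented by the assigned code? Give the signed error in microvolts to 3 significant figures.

Full-scale range = 9.2 V. LSB = 9.2 V / 2^12 ≈ 2.246 mV.
(2.655173 − (0)) / LSB = 2.655173 × 4096/9.2 = 1182.1292. Nearest integer: k = 1182.
V_code = 0 + (1182/4096) × 9.2 = 2.654882813 V.
e = 2.655173 − (2.654882813) = +290 µV.

+290 µV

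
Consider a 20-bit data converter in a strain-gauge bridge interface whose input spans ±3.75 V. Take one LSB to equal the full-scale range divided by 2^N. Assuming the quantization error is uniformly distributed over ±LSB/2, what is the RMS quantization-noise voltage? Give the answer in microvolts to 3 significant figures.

2.06 µV

Full-scale range = 3.75 V − (-3.75 V) = 7.5 V.
Step size = 7.5/1048576 V = 7.1526 µV.
V_rms = LSB/√12 = 7.1526 µV / √12 = 2.06 µV.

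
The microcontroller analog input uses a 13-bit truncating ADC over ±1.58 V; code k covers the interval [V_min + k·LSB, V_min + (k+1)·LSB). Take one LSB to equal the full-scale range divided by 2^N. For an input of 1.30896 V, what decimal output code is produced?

7489

The full-scale span is 1.58 − (-1.58) = 3.16 V. LSB = 3.16 V / 2^13 ≈ 385.7 µV.
(V_in − V_min) × 2^13/range = (1.30896 − (-1.58)) × 8192/3.16 = 7489.355.
Floor → code = 7489.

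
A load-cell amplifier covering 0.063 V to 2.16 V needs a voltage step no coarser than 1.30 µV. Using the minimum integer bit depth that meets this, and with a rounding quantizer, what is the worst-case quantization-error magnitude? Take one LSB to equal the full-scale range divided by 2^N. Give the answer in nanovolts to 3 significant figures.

500 nV

The full-scale span is 2.16 − (0.063) = 2.097 V.
2.097 V / 1.30 µV = 1.613e6. Since 2^20 = 1048576 and 2^21 = 2097152, N = 21.
One LSB is 2.097 V / 2097152 = 0.99993 µV.
Max error for round-to-nearest is LSB/2 = 500 nV.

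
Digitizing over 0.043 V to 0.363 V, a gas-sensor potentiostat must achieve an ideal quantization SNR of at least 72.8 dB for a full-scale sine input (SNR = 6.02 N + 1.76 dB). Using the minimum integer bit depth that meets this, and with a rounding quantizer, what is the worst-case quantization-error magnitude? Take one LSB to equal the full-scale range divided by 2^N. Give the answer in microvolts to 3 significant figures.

Range = 0.363 − (0.043) = 0.32 V.
6.02 N + 1.76 ≥ 72.8 gives N ≥ 11.801, so the minimum integer is 12.
One LSB is 0.32 V / 4096 = 78.125 µV.
Half an LSB is 39.1 µV.

39.1 µV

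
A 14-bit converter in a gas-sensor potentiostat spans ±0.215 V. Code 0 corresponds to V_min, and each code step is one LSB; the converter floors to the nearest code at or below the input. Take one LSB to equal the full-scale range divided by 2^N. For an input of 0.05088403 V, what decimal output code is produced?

10130

The full-scale span is 0.215 − (-0.215) = 0.43 V. LSB = 0.43 V / 2^14 ≈ 26.25 µV.
V_in − V_min = 0.05088403 − (-0.215) = 0.26588403 V.
Divide by LSB: 0.26588403 × 16384/0.43 = 10130.7999.
Truncating gives code 10130.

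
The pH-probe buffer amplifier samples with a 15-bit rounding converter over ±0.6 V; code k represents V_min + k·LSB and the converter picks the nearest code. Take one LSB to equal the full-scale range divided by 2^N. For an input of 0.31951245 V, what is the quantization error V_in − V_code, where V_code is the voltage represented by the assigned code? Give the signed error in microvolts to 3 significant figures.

−6.59 µV

Span: 0.6 V − (-0.6 V) = 1.2 V. LSB = 1.2 V / 2^15 ≈ 36.62 µV.
(V_in − V_min)/LSB = (0.31951245 − (-0.6)) × 32768/1.2 = 25108.8200 → nearest code k = 25109.
V_code = -0.6 + (25109/32768) × 1.2 = 0.31951904297 V.
e = 0.31951245 − (0.31951904297) = −6.59 µV.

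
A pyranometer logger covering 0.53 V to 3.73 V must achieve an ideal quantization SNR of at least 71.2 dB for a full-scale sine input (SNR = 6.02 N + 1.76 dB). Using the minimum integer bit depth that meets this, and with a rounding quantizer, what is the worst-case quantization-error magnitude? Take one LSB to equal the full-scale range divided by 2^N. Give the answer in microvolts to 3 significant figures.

The full-scale span is 3.73 − (0.53) = 3.2 V.
Solving 6.02 N ≥ 71.2 − 1.76: N ≥ 11.535. Round up → N = 12.
LSB = 3.2 V ÷ 2^12 = 3.2/4096 V = 0.78125 mV.
Max error for round-to-nearest is LSB/2 = 391 µV.

391 µV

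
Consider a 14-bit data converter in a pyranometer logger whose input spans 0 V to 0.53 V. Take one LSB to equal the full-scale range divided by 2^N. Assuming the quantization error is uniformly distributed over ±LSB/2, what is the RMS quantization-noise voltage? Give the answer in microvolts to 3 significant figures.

9.34 µV

Range is 0.53 V.
Step size = 0.53/16384 V = 32.349 µV.
For a uniform distribution on [−LSB/2, +LSB/2], V_rms = LSB/√12 = 32.349 µV/3.4641 = 9.34 µV.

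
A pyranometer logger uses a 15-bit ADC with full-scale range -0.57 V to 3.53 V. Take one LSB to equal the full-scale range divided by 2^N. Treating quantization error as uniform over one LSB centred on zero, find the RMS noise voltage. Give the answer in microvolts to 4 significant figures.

Range = 3.53 − (-0.57) = 4.1 V.
LSB = 4.1 V / 2^15 = 125.122 µV.
For a uniform distribution on [−LSB/2, +LSB/2], V_rms = LSB/√12 = 125.122 µV/3.4641 = 36.12 µV.

36.12 µV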